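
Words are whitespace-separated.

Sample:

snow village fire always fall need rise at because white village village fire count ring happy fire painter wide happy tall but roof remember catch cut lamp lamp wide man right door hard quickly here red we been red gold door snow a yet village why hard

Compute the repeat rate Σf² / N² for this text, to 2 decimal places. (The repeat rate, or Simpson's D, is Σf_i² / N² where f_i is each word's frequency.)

Frequencies: village:4, fire:3, snow:2, happy:2, wide:2, lamp:2, door:2, hard:2, red:2, always:1, fall:1, need:1, rise:1, at:1, because:1, white:1, count:1, ring:1, painter:1, tall:1, … (15 more, each freq 1)
Σf² = 79; N² = 2209
Repeat rate = 79 / 2209 = 0.04

0.04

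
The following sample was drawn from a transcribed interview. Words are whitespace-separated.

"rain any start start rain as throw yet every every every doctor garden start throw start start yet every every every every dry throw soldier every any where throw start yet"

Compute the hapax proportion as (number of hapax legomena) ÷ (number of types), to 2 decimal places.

Frequencies: every:8, start:6, throw:4, yet:3, rain:2, any:2, as:1, doctor:1, garden:1, dry:1, soldier:1, where:1
Hapax count = 6; type count = 12.
Ratio = 6 / 12 = 0.50

0.50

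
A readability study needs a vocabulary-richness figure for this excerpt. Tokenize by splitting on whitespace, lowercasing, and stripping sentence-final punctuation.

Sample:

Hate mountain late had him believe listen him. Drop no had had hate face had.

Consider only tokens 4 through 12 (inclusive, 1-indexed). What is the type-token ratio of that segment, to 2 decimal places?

0.67

Segment tokens 4–12: had, him, believe, listen, him, drop, no, had, had
Segment N = 9, segment V = 6.
TTR = 6 / 9 = 0.67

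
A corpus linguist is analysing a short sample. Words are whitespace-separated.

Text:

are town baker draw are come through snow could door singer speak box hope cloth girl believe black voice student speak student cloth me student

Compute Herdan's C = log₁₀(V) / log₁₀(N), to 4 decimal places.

N = 25, V = 20.
log₁₀(V) = 1.301030, log₁₀(N) = 1.397940
C = 1.301030 / 1.397940 = 0.9307

0.9307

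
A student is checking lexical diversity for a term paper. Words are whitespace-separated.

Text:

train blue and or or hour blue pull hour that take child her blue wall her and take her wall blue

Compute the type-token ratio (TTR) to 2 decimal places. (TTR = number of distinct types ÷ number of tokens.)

0.52

N = 21 tokens, V = 11 types.
TTR = V / N = 11 / 21 = 0.52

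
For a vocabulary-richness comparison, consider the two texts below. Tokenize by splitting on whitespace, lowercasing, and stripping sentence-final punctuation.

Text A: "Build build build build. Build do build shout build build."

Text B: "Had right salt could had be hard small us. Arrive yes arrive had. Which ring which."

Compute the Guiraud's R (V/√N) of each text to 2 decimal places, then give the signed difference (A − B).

A: V=3, N=10, R=0.95
B: V=12, N=16, R=3.00
Difference = 0.95 − 3.00 = -2.05

-2.05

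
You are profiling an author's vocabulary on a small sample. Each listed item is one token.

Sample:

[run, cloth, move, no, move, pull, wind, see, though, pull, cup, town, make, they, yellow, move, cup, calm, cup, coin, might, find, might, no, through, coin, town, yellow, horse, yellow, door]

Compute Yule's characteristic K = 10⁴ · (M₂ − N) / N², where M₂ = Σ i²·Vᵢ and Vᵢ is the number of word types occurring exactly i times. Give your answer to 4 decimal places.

Frequencies: move:3, cup:3, yellow:3, no:2, pull:2, town:2, coin:2, might:2, run:1, cloth:1, wind:1, see:1, though:1, make:1, they:1, calm:1, find:1, through:1, horse:1, door:1
N = 31. Frequency spectrum: V_1=12, V_2=5, V_3=3
M₂ = 1²·12 + 2²·5 + 3²·3 = 59
K = 10000 × (59 − 31) / 31² = 291.3632

291.3632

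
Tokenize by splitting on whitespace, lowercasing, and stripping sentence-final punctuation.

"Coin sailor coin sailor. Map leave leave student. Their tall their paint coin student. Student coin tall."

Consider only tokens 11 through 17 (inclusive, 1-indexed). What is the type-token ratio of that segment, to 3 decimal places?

Segment tokens 11–17: their, paint, coin, student, student, coin, tall
Segment N = 7, segment V = 5.
TTR = 5 / 7 = 0.714

0.714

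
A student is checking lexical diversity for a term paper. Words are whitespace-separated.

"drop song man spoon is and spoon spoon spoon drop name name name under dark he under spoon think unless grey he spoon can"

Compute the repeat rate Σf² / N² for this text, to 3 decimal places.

0.115

Frequencies: spoon:6, name:3, drop:2, under:2, he:2, song:1, man:1, is:1, and:1, dark:1, think:1, unless:1, grey:1, can:1
Σf² = 66; N² = 576
Repeat rate = 66 / 576 = 0.115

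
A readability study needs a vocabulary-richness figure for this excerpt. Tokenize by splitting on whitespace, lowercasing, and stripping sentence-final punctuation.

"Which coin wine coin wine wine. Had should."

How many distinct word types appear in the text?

Distinct types: {coin, had, should, which, wine}
V = 5

5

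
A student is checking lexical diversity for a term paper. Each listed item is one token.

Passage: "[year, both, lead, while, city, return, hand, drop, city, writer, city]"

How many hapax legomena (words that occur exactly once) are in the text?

Frequencies: city:3, year:1, both:1, lead:1, while:1, return:1, hand:1, drop:1, writer:1
Hapax (freq=1): both, drop, hand, lead, return, while, writer, year

8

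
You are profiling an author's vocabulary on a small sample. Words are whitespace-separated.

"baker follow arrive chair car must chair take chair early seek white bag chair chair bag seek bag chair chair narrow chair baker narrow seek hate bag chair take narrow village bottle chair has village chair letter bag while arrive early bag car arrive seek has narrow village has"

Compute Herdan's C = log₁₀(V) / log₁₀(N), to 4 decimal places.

0.7427

N = 49, V = 18.
log₁₀(V) = 1.255273, log₁₀(N) = 1.690196
C = 1.255273 / 1.690196 = 0.7427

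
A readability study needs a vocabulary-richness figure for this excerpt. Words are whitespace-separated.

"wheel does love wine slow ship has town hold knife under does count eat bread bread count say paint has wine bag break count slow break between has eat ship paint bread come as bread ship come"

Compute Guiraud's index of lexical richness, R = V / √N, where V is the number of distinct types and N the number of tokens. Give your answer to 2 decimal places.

N = 37, V = 21.
√N = 6.082763
R = 21 / 6.082763 = 3.45

3.45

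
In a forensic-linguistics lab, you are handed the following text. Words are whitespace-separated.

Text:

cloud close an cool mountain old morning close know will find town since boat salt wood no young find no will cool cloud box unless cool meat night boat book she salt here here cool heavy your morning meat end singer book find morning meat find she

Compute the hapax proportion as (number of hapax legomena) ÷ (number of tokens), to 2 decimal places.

Frequencies: cool:4, find:4, morning:3, meat:3, cloud:2, close:2, will:2, boat:2, salt:2, no:2, book:2, she:2, here:2, an:1, mountain:1, old:1, know:1, town:1, since:1, wood:1, … (8 more, each freq 1)
Hapax count = 15; token count = 47.
Ratio = 15 / 47 = 0.32

0.32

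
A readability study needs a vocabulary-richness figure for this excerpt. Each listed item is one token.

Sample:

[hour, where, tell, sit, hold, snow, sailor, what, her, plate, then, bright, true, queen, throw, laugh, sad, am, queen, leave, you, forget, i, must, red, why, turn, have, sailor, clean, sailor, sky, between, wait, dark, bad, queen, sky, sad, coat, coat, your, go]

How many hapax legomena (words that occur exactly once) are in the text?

Frequencies: sailor:3, queen:3, sad:2, sky:2, coat:2, hour:1, where:1, tell:1, sit:1, hold:1, snow:1, what:1, her:1, plate:1, then:1, bright:1, true:1, throw:1, laugh:1, am:1, … (16 more, each freq 1)
Hapax (freq=1): am, bad, between, bright, clean, dark, forget, go, have, her, hold, hour, i, laugh, leave, must, plate, red, sit, snow, tell, then, throw, true, turn, wait, what, where, why, you, your

31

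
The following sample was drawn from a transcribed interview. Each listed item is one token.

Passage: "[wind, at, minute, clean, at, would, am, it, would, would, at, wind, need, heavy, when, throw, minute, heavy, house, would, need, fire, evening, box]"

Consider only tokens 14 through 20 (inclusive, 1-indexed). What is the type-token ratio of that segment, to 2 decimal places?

0.86

Segment tokens 14–20: heavy, when, throw, minute, heavy, house, would
Segment N = 7, segment V = 6.
TTR = 6 / 7 = 0.86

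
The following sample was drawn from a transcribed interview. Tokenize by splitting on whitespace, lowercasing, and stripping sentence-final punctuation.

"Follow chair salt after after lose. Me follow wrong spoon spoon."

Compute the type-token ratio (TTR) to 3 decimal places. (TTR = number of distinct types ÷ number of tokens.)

N = 11 tokens, V = 8 types.
TTR = V / N = 8 / 11 = 0.727

0.727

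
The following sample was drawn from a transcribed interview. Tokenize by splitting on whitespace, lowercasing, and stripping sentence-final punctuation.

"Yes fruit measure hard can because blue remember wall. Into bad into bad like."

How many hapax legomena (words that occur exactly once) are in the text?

Frequencies: into:2, bad:2, yes:1, fruit:1, measure:1, hard:1, can:1, because:1, blue:1, remember:1, wall:1, like:1
Hapax (freq=1): because, blue, can, fruit, hard, like, measure, remember, wall, yes

10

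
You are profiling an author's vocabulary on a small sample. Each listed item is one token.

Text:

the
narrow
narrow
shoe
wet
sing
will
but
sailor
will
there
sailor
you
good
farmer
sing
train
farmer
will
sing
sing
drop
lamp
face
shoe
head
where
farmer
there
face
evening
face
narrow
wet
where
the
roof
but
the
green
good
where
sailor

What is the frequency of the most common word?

Frequencies: sing:4, the:3, narrow:3, will:3, sailor:3, farmer:3, face:3, where:3, shoe:2, wet:2, but:2, there:2, good:2, you:1, train:1, drop:1, lamp:1, head:1, evening:1, roof:1, … (1 more, each freq 1)
Most common: 'sing' with frequency 4.

4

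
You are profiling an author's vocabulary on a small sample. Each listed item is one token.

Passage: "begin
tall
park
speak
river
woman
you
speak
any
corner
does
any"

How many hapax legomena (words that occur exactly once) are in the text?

8

Frequencies: speak:2, any:2, begin:1, tall:1, park:1, river:1, woman:1, you:1, corner:1, does:1
Hapax (freq=1): begin, corner, does, park, river, tall, woman, you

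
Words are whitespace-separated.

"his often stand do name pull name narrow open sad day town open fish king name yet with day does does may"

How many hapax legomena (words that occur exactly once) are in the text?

Frequencies: name:3, open:2, day:2, does:2, his:1, often:1, stand:1, do:1, pull:1, narrow:1, sad:1, town:1, fish:1, king:1, yet:1, with:1, may:1
Hapax (freq=1): do, fish, his, king, may, narrow, often, pull, sad, stand, town, with, yet

13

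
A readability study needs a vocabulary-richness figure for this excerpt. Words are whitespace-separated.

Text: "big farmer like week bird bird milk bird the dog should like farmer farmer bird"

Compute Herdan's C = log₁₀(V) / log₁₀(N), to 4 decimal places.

0.8114

N = 15, V = 9.
log₁₀(V) = 0.954243, log₁₀(N) = 1.176091
C = 0.954243 / 1.176091 = 0.8114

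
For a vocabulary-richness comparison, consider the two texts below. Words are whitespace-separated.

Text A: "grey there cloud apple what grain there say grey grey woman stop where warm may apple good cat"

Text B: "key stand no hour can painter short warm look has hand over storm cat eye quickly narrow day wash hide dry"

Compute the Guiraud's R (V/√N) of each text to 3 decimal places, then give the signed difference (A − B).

A: V=14, N=18, R=3.300
B: V=21, N=21, R=4.583
Difference = 3.300 − 4.583 = -1.283

-1.283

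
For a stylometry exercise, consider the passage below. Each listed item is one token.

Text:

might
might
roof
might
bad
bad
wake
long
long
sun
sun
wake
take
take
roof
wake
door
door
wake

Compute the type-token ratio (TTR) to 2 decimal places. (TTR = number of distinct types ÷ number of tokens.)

0.42

N = 19 tokens, V = 8 types.
TTR = V / N = 8 / 19 = 0.42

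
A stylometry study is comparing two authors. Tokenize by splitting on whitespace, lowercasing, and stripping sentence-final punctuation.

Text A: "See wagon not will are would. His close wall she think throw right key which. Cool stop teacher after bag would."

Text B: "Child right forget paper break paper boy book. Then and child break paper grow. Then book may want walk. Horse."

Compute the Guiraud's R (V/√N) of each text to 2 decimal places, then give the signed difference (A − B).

A: V=20, N=21, R=4.36
B: V=14, N=20, R=3.13
Difference = 4.36 − 3.13 = 1.23

1.23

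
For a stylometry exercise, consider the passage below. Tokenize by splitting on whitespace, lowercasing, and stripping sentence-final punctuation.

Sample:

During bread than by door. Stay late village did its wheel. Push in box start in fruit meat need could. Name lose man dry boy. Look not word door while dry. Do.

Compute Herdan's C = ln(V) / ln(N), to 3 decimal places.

N = 32, V = 29.
ln(V) = 3.367296, ln(N) = 3.465736
C = 3.367296 / 3.465736 = 0.972

0.972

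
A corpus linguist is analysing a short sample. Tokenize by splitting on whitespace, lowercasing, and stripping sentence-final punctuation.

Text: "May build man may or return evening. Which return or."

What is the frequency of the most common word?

Frequencies: may:2, or:2, return:2, build:1, man:1, evening:1, which:1
Most common: 'may' with frequency 2.

2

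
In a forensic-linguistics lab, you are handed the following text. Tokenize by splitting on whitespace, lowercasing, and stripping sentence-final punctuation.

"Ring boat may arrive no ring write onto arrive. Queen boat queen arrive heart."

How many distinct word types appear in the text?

Distinct types: {arrive, boat, heart, may, no, onto, queen, ring, write}
V = 9

9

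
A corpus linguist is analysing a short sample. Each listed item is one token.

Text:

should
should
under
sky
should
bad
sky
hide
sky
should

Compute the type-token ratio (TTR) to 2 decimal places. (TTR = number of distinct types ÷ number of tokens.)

N = 10 tokens, V = 5 types.
TTR = V / N = 5 / 10 = 0.50

0.50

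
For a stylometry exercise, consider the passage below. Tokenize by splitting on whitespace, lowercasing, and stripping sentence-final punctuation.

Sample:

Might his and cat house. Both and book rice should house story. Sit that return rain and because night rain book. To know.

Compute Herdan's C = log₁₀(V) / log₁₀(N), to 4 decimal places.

0.9218

N = 23, V = 18.
log₁₀(V) = 1.255273, log₁₀(N) = 1.361728
C = 1.255273 / 1.361728 = 0.9218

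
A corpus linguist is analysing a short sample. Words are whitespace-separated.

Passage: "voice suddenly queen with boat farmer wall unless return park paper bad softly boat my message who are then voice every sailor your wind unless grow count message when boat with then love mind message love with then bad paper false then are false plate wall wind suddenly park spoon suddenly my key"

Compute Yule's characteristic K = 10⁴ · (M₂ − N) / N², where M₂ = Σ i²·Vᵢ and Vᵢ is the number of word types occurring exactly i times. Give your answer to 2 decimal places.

Frequencies: then:4, suddenly:3, with:3, boat:3, message:3, voice:2, wall:2, unless:2, park:2, paper:2, bad:2, my:2, are:2, wind:2, love:2, false:2, queen:1, farmer:1, return:1, softly:1, … (11 more, each freq 1)
N = 53. Frequency spectrum: V_1=15, V_2=11, V_3=4, V_4=1
M₂ = 1²·15 + 2²·11 + 3²·4 + 4²·1 = 111
K = 10000 × (111 − 53) / 53² = 206.48

206.48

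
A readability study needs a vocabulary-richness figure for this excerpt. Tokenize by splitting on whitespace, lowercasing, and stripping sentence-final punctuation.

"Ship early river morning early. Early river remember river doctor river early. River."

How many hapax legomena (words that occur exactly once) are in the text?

Frequencies: river:5, early:4, ship:1, morning:1, remember:1, doctor:1
Hapax (freq=1): doctor, morning, remember, ship

4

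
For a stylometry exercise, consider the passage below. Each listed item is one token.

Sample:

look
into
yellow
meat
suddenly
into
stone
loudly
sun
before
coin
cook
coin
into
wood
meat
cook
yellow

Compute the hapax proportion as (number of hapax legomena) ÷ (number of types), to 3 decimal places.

Frequencies: into:3, yellow:2, meat:2, coin:2, cook:2, look:1, suddenly:1, stone:1, loudly:1, sun:1, before:1, wood:1
Hapax count = 7; type count = 12.
Ratio = 7 / 12 = 0.583

0.583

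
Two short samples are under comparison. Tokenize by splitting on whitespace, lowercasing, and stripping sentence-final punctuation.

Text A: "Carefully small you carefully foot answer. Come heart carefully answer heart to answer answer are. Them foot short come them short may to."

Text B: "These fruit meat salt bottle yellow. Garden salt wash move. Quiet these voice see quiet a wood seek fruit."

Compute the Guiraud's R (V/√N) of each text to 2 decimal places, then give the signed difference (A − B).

A: V=12, N=23, R=2.50
B: V=15, N=19, R=3.44
Difference = 2.50 − 3.44 = -0.94

-0.94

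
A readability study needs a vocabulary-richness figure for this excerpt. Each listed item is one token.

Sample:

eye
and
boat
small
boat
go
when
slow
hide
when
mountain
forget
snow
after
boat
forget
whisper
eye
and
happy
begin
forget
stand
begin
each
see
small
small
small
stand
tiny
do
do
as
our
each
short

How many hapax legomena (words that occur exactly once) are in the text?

13

Frequencies: small:4, boat:3, forget:3, eye:2, and:2, when:2, begin:2, stand:2, each:2, do:2, go:1, slow:1, hide:1, mountain:1, snow:1, after:1, whisper:1, happy:1, see:1, tiny:1, … (3 more, each freq 1)
Hapax (freq=1): after, as, go, happy, hide, mountain, our, see, short, slow, snow, tiny, whisper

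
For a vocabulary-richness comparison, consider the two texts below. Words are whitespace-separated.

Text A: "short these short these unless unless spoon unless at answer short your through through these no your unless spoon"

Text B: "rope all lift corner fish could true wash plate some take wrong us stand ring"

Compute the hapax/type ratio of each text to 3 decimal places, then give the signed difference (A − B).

A: hapax=3, V=9, ratio=0.333
B: hapax=15, V=15, ratio=1.000
Difference = 0.333 − 1.000 = -0.667

-0.667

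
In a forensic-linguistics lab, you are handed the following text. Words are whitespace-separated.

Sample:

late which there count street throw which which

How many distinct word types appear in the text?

6

Distinct types: {count, late, street, there, throw, which}
V = 6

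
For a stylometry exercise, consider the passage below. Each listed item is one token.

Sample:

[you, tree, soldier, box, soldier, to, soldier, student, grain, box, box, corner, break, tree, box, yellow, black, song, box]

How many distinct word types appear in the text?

12

Distinct types: {black, box, break, corner, grain, soldier, song, student, to, tree, yellow, you}
V = 12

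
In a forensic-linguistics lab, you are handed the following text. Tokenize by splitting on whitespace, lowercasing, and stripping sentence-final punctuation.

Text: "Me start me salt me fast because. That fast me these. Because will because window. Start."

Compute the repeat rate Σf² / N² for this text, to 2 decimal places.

Frequencies: me:4, because:3, start:2, fast:2, salt:1, that:1, these:1, will:1, window:1
Σf² = 38; N² = 256
Repeat rate = 38 / 256 = 0.15

0.15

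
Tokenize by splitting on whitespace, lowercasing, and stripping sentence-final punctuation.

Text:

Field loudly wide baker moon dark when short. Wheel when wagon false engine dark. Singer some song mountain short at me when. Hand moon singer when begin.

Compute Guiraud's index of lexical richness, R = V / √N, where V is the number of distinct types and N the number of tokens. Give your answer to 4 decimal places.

N = 27, V = 20.
√N = 5.196152
R = 20 / 5.196152 = 3.8490

3.8490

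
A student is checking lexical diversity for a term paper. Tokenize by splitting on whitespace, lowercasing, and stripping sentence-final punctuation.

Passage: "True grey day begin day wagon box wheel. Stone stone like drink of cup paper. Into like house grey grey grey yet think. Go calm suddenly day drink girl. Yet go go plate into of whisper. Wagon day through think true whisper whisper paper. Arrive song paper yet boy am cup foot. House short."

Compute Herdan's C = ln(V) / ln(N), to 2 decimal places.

0.85

N = 54, V = 30.
ln(V) = 3.401197, ln(N) = 3.988984
C = 3.401197 / 3.988984 = 0.85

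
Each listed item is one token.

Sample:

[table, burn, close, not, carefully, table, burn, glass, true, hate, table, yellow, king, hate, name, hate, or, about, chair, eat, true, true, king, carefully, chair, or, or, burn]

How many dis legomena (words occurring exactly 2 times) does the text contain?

Frequencies: table:3, burn:3, true:3, hate:3, or:3, carefully:2, king:2, chair:2, close:1, not:1, glass:1, yellow:1, name:1, about:1, eat:1
Words with frequency 2: carefully, chair, king

3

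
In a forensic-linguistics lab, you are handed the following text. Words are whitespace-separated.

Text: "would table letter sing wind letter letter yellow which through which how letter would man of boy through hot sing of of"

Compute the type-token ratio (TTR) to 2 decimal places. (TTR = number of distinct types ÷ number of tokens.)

N = 22 tokens, V = 13 types.
TTR = V / N = 13 / 22 = 0.59

0.59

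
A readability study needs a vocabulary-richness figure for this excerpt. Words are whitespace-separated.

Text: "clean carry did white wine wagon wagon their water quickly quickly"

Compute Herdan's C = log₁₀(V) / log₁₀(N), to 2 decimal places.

N = 11, V = 9.
log₁₀(V) = 0.954243, log₁₀(N) = 1.041393
C = 0.954243 / 1.041393 = 0.92

0.92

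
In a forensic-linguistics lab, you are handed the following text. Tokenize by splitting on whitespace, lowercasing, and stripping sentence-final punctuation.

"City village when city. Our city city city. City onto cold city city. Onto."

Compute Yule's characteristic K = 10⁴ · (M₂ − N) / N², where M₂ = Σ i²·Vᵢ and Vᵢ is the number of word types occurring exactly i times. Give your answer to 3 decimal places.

Frequencies: city:8, onto:2, village:1, when:1, our:1, cold:1
N = 14. Frequency spectrum: V_1=4, V_2=1, V_8=1
M₂ = 1²·4 + 2²·1 + 8²·1 = 72
K = 10000 × (72 − 14) / 14² = 2959.184

2959.184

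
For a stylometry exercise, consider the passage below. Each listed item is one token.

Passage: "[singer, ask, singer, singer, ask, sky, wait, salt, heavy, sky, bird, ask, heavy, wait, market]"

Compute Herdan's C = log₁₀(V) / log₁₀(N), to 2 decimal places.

N = 15, V = 8.
log₁₀(V) = 0.903090, log₁₀(N) = 1.176091
C = 0.903090 / 1.176091 = 0.77

0.77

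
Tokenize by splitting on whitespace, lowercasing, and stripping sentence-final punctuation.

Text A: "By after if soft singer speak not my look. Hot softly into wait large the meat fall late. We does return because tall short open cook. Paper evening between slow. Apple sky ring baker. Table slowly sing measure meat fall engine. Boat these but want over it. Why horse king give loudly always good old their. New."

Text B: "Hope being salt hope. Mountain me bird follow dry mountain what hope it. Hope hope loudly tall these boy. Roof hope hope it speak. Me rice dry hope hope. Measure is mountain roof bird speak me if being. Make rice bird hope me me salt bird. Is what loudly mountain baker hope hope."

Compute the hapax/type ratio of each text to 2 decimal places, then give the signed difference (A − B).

A: hapax=53, V=55, ratio=0.96
B: hapax=8, V=22, ratio=0.36
Difference = 0.96 − 0.36 = 0.60

0.60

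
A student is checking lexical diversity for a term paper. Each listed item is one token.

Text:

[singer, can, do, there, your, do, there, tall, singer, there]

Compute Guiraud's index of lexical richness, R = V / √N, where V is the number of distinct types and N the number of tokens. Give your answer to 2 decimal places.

N = 10, V = 6.
√N = 3.162278
R = 6 / 3.162278 = 1.90

1.90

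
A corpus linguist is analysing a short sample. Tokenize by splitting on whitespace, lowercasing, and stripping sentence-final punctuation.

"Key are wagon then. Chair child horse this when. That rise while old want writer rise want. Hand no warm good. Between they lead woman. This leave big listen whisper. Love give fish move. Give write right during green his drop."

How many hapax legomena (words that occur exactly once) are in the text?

Frequencies: this:2, rise:2, want:2, give:2, key:1, are:1, wagon:1, then:1, chair:1, child:1, horse:1, when:1, that:1, while:1, old:1, writer:1, hand:1, no:1, warm:1, good:1, … (17 more, each freq 1)
Hapax (freq=1): are, between, big, chair, child, drop, during, fish, good, green, hand, his, horse, key, lead, leave, listen, love, move, no, old, right, that, then, they, wagon, warm, when, while, whisper, woman, write, writer

33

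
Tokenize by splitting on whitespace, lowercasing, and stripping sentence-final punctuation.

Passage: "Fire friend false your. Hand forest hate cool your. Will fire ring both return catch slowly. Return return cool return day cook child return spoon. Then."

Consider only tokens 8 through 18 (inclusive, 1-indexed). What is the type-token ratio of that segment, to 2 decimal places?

Segment tokens 8–18: cool, your, will, fire, ring, both, return, catch, slowly, return, return
Segment N = 11, segment V = 9.
TTR = 9 / 11 = 0.82

0.82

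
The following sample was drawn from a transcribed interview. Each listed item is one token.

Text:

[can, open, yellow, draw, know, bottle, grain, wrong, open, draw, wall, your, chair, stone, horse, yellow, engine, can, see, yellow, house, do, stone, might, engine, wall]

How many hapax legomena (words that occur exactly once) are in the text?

Frequencies: yellow:3, can:2, open:2, draw:2, wall:2, stone:2, engine:2, know:1, bottle:1, grain:1, wrong:1, your:1, chair:1, horse:1, see:1, house:1, do:1, might:1
Hapax (freq=1): bottle, chair, do, grain, horse, house, know, might, see, wrong, your

11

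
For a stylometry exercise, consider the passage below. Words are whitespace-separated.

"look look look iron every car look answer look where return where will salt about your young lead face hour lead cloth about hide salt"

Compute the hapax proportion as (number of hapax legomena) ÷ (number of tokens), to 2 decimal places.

Frequencies: look:5, where:2, salt:2, about:2, lead:2, iron:1, every:1, car:1, answer:1, return:1, will:1, your:1, young:1, face:1, hour:1, cloth:1, hide:1
Hapax count = 12; token count = 25.
Ratio = 12 / 25 = 0.48

0.48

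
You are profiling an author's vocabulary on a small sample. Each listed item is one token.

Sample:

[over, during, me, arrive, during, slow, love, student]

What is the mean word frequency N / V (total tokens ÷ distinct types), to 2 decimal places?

N = 8 tokens, V = 7 types.
Mean frequency = N / V = 8 / 7 = 1.14

1.14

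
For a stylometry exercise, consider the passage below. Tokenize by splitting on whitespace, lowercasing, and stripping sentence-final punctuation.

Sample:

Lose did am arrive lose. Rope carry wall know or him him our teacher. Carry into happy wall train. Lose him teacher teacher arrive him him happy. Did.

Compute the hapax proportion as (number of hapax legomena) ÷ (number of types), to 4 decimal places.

0.4667

Frequencies: him:5, lose:3, teacher:3, did:2, arrive:2, carry:2, wall:2, happy:2, am:1, rope:1, know:1, or:1, our:1, into:1, train:1
Hapax count = 7; type count = 15.
Ratio = 7 / 15 = 0.4667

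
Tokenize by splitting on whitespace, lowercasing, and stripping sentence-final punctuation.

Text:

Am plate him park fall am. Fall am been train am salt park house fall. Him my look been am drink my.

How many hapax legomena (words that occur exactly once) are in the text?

Frequencies: am:5, fall:3, him:2, park:2, been:2, my:2, plate:1, train:1, salt:1, house:1, look:1, drink:1
Hapax (freq=1): drink, house, look, plate, salt, train

6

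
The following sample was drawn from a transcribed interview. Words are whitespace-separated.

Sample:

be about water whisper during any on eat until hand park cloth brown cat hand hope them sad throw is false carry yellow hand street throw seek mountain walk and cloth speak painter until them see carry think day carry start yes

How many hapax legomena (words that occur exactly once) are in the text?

28

Frequencies: hand:3, carry:3, until:2, cloth:2, them:2, throw:2, be:1, about:1, water:1, whisper:1, during:1, any:1, on:1, eat:1, park:1, brown:1, cat:1, hope:1, sad:1, is:1, … (14 more, each freq 1)
Hapax (freq=1): about, and, any, be, brown, cat, day, during, eat, false, hope, is, mountain, on, painter, park, sad, see, seek, speak, start, street, think, walk, water, whisper, yellow, yes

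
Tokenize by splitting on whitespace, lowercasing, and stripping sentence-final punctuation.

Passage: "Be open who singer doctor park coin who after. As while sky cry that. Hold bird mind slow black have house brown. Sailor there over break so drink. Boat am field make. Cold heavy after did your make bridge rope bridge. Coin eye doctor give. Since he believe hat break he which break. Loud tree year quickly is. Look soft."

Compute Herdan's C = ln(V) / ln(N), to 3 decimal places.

0.960

N = 60, V = 51.
ln(V) = 3.931826, ln(N) = 4.094345
C = 3.931826 / 4.094345 = 0.960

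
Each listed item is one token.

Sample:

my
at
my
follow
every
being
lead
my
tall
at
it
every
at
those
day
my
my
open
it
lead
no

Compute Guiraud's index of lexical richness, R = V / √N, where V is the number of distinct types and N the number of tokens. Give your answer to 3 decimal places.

2.619

N = 21, V = 12.
√N = 4.582576
R = 12 / 4.582576 = 2.619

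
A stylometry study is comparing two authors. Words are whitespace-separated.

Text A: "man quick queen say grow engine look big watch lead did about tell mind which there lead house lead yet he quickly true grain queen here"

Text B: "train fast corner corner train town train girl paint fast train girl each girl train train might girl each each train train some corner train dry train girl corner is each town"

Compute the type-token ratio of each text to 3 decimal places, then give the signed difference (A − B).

0.541

TTR(A) = 23/26 = 0.885
TTR(B) = 11/32 = 0.344
Difference = 0.885 − 0.344 = 0.541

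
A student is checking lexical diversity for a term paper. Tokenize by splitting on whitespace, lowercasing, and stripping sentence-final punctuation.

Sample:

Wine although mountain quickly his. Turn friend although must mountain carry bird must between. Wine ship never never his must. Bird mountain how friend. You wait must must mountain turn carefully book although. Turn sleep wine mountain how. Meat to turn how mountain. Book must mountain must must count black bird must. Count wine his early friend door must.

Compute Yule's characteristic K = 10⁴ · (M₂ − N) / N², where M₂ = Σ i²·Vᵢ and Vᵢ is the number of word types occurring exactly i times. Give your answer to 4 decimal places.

551.5656

Frequencies: must:10, mountain:7, wine:4, turn:4, although:3, his:3, friend:3, bird:3, how:3, never:2, book:2, count:2, quickly:1, carry:1, between:1, ship:1, you:1, wait:1, carefully:1, sleep:1, … (5 more, each freq 1)
N = 59. Frequency spectrum: V_1=13, V_2=3, V_3=5, V_4=2, V_7=1, V_10=1
M₂ = 1²·13 + 2²·3 + 3²·5 + 4²·2 + 7²·1 + 10²·1 = 251
K = 10000 × (251 − 59) / 59² = 551.5656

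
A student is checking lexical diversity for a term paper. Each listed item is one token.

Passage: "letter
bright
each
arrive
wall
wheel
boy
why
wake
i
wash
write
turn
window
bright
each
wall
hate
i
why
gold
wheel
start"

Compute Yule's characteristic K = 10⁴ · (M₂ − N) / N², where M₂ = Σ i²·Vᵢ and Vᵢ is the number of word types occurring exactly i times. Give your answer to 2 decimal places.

Frequencies: bright:2, each:2, wall:2, wheel:2, why:2, i:2, letter:1, arrive:1, boy:1, wake:1, wash:1, write:1, turn:1, window:1, hate:1, gold:1, start:1
N = 23. Frequency spectrum: V_1=11, V_2=6
M₂ = 1²·11 + 2²·6 = 35
K = 10000 × (35 − 23) / 23² = 226.84

226.84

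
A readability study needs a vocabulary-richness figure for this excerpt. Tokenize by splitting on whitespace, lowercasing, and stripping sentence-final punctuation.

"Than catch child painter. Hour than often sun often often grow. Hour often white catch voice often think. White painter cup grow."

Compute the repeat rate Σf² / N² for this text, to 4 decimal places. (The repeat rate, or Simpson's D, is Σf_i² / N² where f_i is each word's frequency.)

Frequencies: often:5, than:2, catch:2, painter:2, hour:2, grow:2, white:2, child:1, sun:1, voice:1, think:1, cup:1
Σf² = 54; N² = 484
Repeat rate = 54 / 484 = 0.1116

0.1116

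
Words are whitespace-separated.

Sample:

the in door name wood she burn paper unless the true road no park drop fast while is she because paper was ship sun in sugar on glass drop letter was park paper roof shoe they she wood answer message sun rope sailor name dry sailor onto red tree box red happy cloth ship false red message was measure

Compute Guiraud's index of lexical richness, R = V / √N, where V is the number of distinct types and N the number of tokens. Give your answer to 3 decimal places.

N = 59, V = 41.
√N = 7.681146
R = 41 / 7.681146 = 5.338

5.338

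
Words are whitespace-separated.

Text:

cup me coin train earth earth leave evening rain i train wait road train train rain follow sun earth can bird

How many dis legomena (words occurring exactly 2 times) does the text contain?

1

Frequencies: train:4, earth:3, rain:2, cup:1, me:1, coin:1, leave:1, evening:1, i:1, wait:1, road:1, follow:1, sun:1, can:1, bird:1
Words with frequency 2: rain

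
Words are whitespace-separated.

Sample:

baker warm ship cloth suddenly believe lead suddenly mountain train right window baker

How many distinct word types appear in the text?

Distinct types: {baker, believe, cloth, lead, mountain, right, ship, suddenly, train, warm, window}
V = 11

11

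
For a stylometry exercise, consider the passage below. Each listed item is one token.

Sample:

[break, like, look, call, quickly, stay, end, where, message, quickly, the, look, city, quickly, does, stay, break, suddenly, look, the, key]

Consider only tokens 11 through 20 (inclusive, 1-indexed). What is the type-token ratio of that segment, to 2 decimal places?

Segment tokens 11–20: the, look, city, quickly, does, stay, break, suddenly, look, the
Segment N = 10, segment V = 8.
TTR = 8 / 10 = 0.80

0.80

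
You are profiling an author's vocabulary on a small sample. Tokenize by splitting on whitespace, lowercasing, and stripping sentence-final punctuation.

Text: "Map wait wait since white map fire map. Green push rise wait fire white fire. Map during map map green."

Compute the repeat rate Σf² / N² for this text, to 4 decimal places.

Frequencies: map:6, wait:3, fire:3, white:2, green:2, since:1, push:1, rise:1, during:1
Σf² = 66; N² = 400
Repeat rate = 66 / 400 = 0.1650

0.1650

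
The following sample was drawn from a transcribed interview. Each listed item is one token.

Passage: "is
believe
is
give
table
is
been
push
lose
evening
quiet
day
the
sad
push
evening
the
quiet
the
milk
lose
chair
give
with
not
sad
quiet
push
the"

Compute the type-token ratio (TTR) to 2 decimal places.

N = 29 tokens, V = 16 types.
TTR = V / N = 16 / 29 = 0.55

0.55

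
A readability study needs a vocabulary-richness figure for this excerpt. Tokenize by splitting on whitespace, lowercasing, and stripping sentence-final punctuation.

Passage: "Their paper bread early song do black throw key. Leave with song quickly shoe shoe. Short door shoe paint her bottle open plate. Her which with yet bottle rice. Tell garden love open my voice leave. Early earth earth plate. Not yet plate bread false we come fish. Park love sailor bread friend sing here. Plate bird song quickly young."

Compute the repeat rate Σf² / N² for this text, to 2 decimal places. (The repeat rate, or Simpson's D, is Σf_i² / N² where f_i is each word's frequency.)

Frequencies: plate:4, bread:3, song:3, shoe:3, early:2, leave:2, with:2, quickly:2, her:2, bottle:2, open:2, yet:2, love:2, earth:2, their:1, paper:1, do:1, black:1, throw:1, key:1, … (21 more, each freq 1)
Σf² = 110; N² = 3600
Repeat rate = 110 / 3600 = 0.03

0.03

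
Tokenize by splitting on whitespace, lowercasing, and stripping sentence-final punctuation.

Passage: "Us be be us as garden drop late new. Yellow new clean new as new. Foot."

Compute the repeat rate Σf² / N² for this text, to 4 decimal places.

0.1328

Frequencies: new:4, us:2, be:2, as:2, garden:1, drop:1, late:1, yellow:1, clean:1, foot:1
Σf² = 34; N² = 256
Repeat rate = 34 / 256 = 0.1328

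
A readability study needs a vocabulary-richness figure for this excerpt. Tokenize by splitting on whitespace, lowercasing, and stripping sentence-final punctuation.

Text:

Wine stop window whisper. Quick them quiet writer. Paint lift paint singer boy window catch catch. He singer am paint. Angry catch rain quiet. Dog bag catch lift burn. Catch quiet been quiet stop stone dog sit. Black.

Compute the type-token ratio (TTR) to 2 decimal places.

N = 38 tokens, V = 24 types.
TTR = V / N = 24 / 38 = 0.63

0.63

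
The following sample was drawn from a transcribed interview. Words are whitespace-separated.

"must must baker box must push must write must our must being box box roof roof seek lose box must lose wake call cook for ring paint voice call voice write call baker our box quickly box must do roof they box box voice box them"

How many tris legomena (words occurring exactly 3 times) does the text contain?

Frequencies: box:9, must:8, roof:3, call:3, voice:3, baker:2, write:2, our:2, lose:2, push:1, being:1, seek:1, wake:1, cook:1, for:1, ring:1, paint:1, quickly:1, do:1, they:1, … (1 more, each freq 1)
Words with frequency 3: call, roof, voice

3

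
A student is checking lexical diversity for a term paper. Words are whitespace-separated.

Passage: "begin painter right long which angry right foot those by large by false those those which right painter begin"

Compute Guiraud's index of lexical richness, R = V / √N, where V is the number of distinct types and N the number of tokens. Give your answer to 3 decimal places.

2.524

N = 19, V = 11.
√N = 4.358899
R = 11 / 4.358899 = 2.524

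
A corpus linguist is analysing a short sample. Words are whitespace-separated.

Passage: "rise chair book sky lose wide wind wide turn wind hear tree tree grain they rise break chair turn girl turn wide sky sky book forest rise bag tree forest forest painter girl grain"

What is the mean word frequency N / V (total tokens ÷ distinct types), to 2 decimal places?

N = 34 tokens, V = 17 types.
Mean frequency = N / V = 34 / 17 = 2.00

2.00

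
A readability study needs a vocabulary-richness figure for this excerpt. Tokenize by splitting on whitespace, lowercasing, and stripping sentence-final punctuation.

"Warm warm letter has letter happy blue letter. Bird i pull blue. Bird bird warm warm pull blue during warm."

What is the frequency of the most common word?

Frequencies: warm:5, letter:3, blue:3, bird:3, pull:2, has:1, happy:1, i:1, during:1
Most common: 'warm' with frequency 5.

5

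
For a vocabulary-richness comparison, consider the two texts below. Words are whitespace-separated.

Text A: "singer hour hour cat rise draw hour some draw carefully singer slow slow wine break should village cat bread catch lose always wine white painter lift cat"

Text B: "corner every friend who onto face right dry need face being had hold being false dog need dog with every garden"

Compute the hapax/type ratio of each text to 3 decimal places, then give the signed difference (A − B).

A: hapax=13, V=19, ratio=0.684
B: hapax=11, V=16, ratio=0.688
Difference = 0.684 − 0.688 = -0.004

-0.004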